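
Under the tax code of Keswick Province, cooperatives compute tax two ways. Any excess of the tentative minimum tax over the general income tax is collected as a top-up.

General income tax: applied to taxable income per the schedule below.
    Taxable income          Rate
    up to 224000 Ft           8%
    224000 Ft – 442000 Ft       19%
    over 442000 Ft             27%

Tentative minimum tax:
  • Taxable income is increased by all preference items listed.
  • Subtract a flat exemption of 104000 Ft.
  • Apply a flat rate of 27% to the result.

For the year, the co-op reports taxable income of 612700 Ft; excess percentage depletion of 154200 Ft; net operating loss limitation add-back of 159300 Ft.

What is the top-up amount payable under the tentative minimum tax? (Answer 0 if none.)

Tentative minimum tax:
  Adjusted income: 612700 Ft + 154200 Ft + 159300 Ft = 926200 Ft
  Less exemption 104000 Ft → base 822200 Ft
  822200 Ft × 27% = 221994 Ft

General income tax:
  224000 Ft × 8% = 17920 Ft
  218000 Ft × 19% = 41420 Ft
  170700 Ft × 27% = 46089 Ft
  → 105429 Ft

Excess of tentative minimum tax over general income tax: 221994 Ft − 105429 Ft = 116565 Ft.

116565 Ft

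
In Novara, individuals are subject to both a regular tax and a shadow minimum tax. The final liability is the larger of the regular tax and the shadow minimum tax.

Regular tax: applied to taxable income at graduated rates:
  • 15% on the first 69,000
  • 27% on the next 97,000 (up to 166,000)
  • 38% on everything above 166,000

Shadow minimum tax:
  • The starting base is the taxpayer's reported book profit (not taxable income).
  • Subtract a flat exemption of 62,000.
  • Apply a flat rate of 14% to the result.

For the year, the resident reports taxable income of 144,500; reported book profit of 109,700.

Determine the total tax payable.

Shadow minimum tax:
  Base (reported book profit): 109,700
  Less exemption 62,000 → base 47,700
  47,700 × 14% = 6,678

Regular tax:
  69,000 × 15% = 10,350
  75,500 × 27% = 20,385
  → 30,735

30,735 > 6,678, so the regular tax governs.

30,735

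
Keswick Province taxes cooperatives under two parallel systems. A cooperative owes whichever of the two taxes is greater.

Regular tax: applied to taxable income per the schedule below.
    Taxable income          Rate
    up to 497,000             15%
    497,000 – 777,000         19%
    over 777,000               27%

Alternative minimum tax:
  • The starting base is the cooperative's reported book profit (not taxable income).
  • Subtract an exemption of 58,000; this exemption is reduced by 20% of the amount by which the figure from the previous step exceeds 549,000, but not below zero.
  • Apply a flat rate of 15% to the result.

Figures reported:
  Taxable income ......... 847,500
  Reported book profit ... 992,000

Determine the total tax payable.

Alternative minimum tax:
  Base (reported book profit): 992,000
  Exemption: 20% × (992,000 − 549,000) = 88,600 ≥ 58,000, so the exemption is fully phased out
  Base: 992,000 − 0 = 992,000
  992,000 × 15% = 148,800

Regular tax:
  497,000 × 15% = 74,550
  280,000 × 19% = 53,200
  70,500 × 27% = 19,035
  → 146,785

148,800 > 146,785, so the alternative minimum tax is the binding amount.

148,800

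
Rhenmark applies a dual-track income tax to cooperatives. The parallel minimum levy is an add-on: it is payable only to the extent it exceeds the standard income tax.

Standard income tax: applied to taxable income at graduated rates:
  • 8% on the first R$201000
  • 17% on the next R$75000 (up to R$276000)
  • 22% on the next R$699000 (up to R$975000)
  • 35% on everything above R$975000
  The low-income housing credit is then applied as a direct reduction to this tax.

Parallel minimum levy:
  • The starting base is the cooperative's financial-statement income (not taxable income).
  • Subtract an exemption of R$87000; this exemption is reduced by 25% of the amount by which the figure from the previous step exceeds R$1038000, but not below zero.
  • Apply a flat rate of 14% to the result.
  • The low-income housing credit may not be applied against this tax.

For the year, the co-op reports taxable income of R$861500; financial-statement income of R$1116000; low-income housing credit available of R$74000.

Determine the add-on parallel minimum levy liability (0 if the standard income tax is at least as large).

Standard income tax:
  R$201000 × 8% = R$16080
  R$75000 × 17% = R$12750
  R$585500 × 22% = R$128810
  → R$157640
  Less low-income housing credit R$74000 → R$83640

Parallel minimum levy:
  Base (financial-statement income): R$1116000
  Exemption: R$87000 − 25% × (R$1116000 − R$1038000) = R$87000 − R$19500 = R$67500
  Base: R$1116000 − R$67500 = R$1048500
  R$1048500 × 14% = R$146790

Excess of parallel minimum levy over standard income tax: R$146790 − R$83640 = R$63150.

R$63150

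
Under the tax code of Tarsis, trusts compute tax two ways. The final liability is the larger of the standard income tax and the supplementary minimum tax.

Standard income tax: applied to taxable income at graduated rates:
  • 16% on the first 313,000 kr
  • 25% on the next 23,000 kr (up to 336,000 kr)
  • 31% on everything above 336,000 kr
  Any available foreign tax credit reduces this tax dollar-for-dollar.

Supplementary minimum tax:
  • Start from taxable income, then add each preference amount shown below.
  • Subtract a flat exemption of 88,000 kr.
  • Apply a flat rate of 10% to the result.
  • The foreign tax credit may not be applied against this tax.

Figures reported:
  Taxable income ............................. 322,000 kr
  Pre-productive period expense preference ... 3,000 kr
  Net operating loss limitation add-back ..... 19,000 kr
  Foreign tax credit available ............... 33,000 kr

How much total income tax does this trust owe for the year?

25,600 kr

Standard income tax:
  313,000 kr × 16% = 50,080 kr
  9,000 kr × 25% = 2,250 kr
  → 52,330 kr
  Less foreign tax credit 33,000 kr → 19,330 kr

Supplementary minimum tax:
  Adjusted income: 322,000 kr + 3,000 kr + 19,000 kr = 344,000 kr
  Less exemption 88,000 kr → base 256,000 kr
  256,000 kr × 10% = 25,600 kr

25,600 kr > 19,330 kr, so the supplementary minimum tax is the binding amount.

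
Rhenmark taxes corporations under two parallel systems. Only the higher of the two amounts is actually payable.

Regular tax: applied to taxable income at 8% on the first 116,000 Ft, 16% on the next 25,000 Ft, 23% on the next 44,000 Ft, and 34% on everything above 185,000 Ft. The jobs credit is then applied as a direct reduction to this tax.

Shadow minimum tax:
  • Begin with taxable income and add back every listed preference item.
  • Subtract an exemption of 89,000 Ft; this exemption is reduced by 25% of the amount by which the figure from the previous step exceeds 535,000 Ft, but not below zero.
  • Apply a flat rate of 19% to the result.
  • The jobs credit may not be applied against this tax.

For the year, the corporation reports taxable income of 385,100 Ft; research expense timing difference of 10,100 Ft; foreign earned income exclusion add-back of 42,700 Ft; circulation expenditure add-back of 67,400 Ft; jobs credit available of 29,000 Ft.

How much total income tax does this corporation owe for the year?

79,097 Ft

Shadow minimum tax:
  Adjusted income: 385,100 Ft + 10,100 Ft + 42,700 Ft + 67,400 Ft = 505,300 Ft
  Exemption: 505,300 Ft ≤ 535,000 Ft, so full 89,000 Ft applies
  Base: 505,300 Ft − 89,000 Ft = 416,300 Ft
  416,300 Ft × 19% = 79,097 Ft

Regular tax:
  116,000 Ft × 8% = 9,280 Ft
  25,000 Ft × 16% = 4,000 Ft
  44,000 Ft × 23% = 10,120 Ft
  200,100 Ft × 34% = 68,034 Ft
  → 91,434 Ft
  Less jobs credit 29,000 Ft → 62,434 Ft

79,097 Ft > 62,434 Ft, so the shadow minimum tax is the binding amount.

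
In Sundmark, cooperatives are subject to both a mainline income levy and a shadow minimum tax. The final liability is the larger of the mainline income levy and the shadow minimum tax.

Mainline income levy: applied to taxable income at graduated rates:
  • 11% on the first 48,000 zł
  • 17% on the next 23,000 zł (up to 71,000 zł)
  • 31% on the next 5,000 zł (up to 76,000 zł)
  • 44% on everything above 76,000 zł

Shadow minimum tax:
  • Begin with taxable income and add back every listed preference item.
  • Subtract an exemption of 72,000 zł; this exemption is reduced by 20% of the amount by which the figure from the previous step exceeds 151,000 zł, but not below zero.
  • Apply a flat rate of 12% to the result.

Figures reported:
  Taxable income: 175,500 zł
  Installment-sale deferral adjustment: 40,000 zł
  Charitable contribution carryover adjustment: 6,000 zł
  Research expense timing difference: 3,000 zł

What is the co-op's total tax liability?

Mainline income levy:
  48,000 zł × 11% = 5,280 zł
  23,000 zł × 17% = 3,910 zł
  5,000 zł × 31% = 1,550 zł
  99,500 zł × 44% = 43,780 zł
  → 54,520 zł

Shadow minimum tax:
  Adjusted income: 175,500 zł + 40,000 zł + 6,000 zł + 3,000 zł = 224,500 zł
  Exemption: 72,000 zł − 20% × (224,500 zł − 151,000 zł) = 72,000 zł − 14,700 zł = 57,300 zł
  Base: 224,500 zł − 57,300 zł = 167,200 zł
  167,200 zł × 12% = 20,064 zł

54,520 zł > 20,064 zł, so the mainline income levy governs.

54,520 zł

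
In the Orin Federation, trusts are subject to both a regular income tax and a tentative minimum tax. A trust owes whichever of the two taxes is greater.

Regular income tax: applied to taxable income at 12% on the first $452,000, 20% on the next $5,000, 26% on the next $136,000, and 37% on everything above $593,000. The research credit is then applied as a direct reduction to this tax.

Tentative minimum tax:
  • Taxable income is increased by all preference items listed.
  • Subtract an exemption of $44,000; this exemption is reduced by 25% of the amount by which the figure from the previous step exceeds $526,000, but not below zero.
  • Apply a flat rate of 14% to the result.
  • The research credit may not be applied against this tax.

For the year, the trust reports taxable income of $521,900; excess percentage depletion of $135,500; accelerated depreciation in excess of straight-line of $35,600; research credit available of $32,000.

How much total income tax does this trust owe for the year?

$96,705

Regular income tax:
  $452,000 × 12% = $54,240
  $5,000 × 20% = $1,000
  $64,900 × 26% = $16,874
  → $72,114
  Less research credit $32,000 → $40,114

Tentative minimum tax:
  Adjusted income: $521,900 + $135,500 + $35,600 = $693,000
  Exemption: $44,000 − 25% × ($693,000 − $526,000) = $44,000 − $41,750 = $2,250
  Base: $693,000 − $2,250 = $690,750
  $690,750 × 14% = $96,705

$96,705 > $40,114, so the tentative minimum tax is the binding amount.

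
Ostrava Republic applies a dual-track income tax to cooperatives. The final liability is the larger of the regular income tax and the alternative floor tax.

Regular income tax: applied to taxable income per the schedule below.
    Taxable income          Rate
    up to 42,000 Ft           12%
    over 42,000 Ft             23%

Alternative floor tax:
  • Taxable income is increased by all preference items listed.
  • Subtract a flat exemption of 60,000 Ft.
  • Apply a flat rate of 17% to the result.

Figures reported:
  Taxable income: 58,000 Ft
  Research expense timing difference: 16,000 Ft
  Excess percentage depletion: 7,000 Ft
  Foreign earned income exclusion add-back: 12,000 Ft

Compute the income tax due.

8,720 Ft

Regular income tax:
  42,000 Ft × 12% = 5,040 Ft
  16,000 Ft × 23% = 3,680 Ft
  → 8,720 Ft

Alternative floor tax:
  Adjusted income: 58,000 Ft + 16,000 Ft + 7,000 Ft + 12,000 Ft = 93,000 Ft
  Less exemption 60,000 Ft → base 33,000 Ft
  33,000 Ft × 17% = 5,610 Ft

8,720 Ft > 5,610 Ft, so the regular income tax governs.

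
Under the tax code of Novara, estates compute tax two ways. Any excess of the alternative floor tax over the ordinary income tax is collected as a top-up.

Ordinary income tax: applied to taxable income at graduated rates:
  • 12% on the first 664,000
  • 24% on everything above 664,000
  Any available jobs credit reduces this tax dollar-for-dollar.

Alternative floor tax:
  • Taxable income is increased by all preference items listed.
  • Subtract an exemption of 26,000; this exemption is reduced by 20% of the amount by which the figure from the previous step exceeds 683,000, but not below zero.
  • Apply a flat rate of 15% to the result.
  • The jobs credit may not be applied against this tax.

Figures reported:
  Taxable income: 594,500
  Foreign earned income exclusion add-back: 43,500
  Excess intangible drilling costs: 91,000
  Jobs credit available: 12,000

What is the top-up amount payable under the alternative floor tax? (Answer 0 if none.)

47,490

Alternative floor tax:
  Adjusted income: 594,500 + 43,500 + 91,000 = 729,000
  Exemption: 26,000 − 20% × (729,000 − 683,000) = 26,000 − 9,200 = 16,800
  Base: 729,000 − 16,800 = 712,200
  712,200 × 15% = 106,830

Ordinary income tax:
  594,500 × 12% = 71,340
  Less jobs credit 12,000 → 59,340

Excess of alternative floor tax over ordinary income tax: 106,830 − 59,340 = 47,490.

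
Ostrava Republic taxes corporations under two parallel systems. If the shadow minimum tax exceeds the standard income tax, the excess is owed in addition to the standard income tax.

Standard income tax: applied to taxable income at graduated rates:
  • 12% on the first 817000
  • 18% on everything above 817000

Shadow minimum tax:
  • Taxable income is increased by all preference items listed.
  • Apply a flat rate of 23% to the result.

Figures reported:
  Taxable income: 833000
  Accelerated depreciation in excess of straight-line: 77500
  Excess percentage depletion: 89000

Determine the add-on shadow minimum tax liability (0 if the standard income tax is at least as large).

Shadow minimum tax:
  Adjusted income: 833000 + 77500 + 89000 = 999500
  999500 × 23% = 229885

Standard income tax:
  817000 × 12% = 98040
  16000 × 18% = 2880
  → 100920

Excess of shadow minimum tax over standard income tax: 229885 − 100920 = 128965.

128965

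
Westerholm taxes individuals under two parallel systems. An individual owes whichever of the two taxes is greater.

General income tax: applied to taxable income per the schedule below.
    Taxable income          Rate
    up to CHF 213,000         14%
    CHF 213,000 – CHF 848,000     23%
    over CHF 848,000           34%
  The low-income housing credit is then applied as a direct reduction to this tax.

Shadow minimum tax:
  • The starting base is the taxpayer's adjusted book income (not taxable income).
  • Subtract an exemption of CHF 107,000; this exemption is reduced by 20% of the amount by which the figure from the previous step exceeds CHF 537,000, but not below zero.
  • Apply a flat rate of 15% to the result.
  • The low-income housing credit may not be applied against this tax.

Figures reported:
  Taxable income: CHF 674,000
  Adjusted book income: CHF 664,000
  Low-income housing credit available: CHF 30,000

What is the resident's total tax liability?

General income tax:
  CHF 213,000 × 14% = CHF 29,820
  CHF 461,000 × 23% = CHF 106,030
  → CHF 135,850
  Less low-income housing credit CHF 30,000 → CHF 105,850

Shadow minimum tax:
  Base (adjusted book income): CHF 664,000
  Exemption: CHF 107,000 − 20% × (CHF 664,000 − CHF 537,000) = CHF 107,000 − CHF 25,400 = CHF 81,600
  Base: CHF 664,000 − CHF 81,600 = CHF 582,400
  CHF 582,400 × 15% = CHF 87,360

CHF 105,850 > CHF 87,360, so the general income tax governs.

CHF 105,850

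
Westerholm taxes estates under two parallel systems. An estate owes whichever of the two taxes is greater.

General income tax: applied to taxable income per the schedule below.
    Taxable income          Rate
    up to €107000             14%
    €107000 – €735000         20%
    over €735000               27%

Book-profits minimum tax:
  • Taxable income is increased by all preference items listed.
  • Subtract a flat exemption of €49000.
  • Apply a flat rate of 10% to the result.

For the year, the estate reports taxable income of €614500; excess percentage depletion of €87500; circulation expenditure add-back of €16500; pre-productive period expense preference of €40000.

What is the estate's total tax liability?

€116480

General income tax:
  €107000 × 14% = €14980
  €507500 × 20% = €101500
  → €116480

Book-profits minimum tax:
  Adjusted income: €614500 + €87500 + €16500 + €40000 = €758500
  Less exemption €49000 → base €709500
  €709500 × 10% = €70950

€116480 > €70950, so the general income tax governs.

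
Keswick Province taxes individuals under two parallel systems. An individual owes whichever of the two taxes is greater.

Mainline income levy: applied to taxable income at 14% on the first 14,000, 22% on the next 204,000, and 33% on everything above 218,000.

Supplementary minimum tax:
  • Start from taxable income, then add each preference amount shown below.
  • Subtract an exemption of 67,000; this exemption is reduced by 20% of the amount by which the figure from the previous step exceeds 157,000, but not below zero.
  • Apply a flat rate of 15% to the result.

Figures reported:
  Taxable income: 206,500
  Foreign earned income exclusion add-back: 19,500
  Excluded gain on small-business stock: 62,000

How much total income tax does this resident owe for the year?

44,310

Supplementary minimum tax:
  Adjusted income: 206,500 + 19,500 + 62,000 = 288,000
  Exemption: 67,000 − 20% × (288,000 − 157,000) = 67,000 − 26,200 = 40,800
  Base: 288,000 − 40,800 = 247,200
  247,200 × 15% = 37,080

Mainline income levy:
  14,000 × 14% = 1,960
  192,500 × 22% = 42,350
  → 44,310

44,310 > 37,080, so the mainline income levy governs.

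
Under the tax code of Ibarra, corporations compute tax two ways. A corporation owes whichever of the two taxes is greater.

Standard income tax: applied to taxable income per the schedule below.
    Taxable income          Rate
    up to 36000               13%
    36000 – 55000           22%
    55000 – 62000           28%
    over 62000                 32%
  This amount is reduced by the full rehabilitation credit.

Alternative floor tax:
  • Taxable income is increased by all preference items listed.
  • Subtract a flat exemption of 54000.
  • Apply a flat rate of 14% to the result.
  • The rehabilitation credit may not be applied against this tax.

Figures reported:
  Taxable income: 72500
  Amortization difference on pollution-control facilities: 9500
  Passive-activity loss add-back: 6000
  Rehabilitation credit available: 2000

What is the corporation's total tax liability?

12180

Standard income tax:
  36000 × 13% = 4680
  19000 × 22% = 4180
  7000 × 28% = 1960
  10500 × 32% = 3360
  → 14180
  Less rehabilitation credit 2000 → 12180

Alternative floor tax:
  Adjusted income: 72500 + 9500 + 6000 = 88000
  Less exemption 54000 → base 34000
  34000 × 14% = 4760

12180 > 4760, so the standard income tax governs.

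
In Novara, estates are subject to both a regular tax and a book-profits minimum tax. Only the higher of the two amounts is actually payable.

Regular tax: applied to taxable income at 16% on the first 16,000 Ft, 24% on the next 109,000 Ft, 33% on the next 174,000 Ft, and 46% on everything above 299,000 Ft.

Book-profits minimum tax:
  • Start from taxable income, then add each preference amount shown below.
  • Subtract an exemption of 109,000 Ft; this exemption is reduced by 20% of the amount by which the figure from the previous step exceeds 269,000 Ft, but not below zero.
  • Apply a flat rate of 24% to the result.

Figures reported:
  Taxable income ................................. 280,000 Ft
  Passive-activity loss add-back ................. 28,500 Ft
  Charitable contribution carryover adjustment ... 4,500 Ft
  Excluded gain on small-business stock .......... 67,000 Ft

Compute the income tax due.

Regular tax:
  16,000 Ft × 16% = 2,560 Ft
  109,000 Ft × 24% = 26,160 Ft
  155,000 Ft × 33% = 51,150 Ft
  → 79,870 Ft

Book-profits minimum tax:
  Adjusted income: 280,000 Ft + 28,500 Ft + 4,500 Ft + 67,000 Ft = 380,000 Ft
  Exemption: 109,000 Ft − 20% × (380,000 Ft − 269,000 Ft) = 109,000 Ft − 22,200 Ft = 86,800 Ft
  Base: 380,000 Ft − 86,800 Ft = 293,200 Ft
  293,200 Ft × 24% = 70,368 Ft

79,870 Ft > 70,368 Ft, so the regular tax governs.

79,870 Ft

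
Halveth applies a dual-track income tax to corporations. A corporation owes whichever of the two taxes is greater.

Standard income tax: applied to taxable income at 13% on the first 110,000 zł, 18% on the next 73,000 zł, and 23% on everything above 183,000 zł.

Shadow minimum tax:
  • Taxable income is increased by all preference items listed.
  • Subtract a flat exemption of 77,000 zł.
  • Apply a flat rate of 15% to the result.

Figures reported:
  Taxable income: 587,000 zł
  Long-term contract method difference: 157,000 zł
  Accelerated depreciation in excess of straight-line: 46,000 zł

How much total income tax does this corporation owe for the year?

120,360 zł

Standard income tax:
  110,000 zł × 13% = 14,300 zł
  73,000 zł × 18% = 13,140 zł
  404,000 zł × 23% = 92,920 zł
  → 120,360 zł

Shadow minimum tax:
  Adjusted income: 587,000 zł + 157,000 zł + 46,000 zł = 790,000 zł
  Less exemption 77,000 zł → base 713,000 zł
  713,000 zł × 15% = 106,950 zł

120,360 zł > 106,950 zł, so the standard income tax governs.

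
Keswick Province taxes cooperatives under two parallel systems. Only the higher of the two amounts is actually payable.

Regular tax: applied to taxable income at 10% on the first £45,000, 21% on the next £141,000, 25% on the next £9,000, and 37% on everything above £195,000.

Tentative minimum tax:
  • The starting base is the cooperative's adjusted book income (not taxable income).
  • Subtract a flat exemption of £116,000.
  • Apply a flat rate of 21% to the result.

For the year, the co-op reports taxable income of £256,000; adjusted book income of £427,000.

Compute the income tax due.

Regular tax:
  £45,000 × 10% = £4,500
  £141,000 × 21% = £29,610
  £9,000 × 25% = £2,250
  £61,000 × 37% = £22,570
  → £58,930

Tentative minimum tax:
  Base (adjusted book income): £427,000
  Less exemption £116,000 → base £311,000
  £311,000 × 21% = £65,310

£65,310 > £58,930, so the tentative minimum tax is the binding amount.

£65,310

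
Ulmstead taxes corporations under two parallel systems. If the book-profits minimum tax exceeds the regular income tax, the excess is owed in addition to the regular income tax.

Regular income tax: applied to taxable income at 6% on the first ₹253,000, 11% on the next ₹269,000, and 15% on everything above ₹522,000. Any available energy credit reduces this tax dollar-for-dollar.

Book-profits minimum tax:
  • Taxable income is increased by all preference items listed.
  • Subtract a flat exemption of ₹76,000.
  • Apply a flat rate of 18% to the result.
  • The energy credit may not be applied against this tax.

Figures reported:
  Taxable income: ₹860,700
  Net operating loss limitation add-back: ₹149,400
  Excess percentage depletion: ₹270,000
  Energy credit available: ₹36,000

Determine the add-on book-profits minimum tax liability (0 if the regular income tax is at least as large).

Regular income tax:
  ₹253,000 × 6% = ₹15,180
  ₹269,000 × 11% = ₹29,590
  ₹338,700 × 15% = ₹50,805
  → ₹95,575
  Less energy credit ₹36,000 → ₹59,575

Book-profits minimum tax:
  Adjusted income: ₹860,700 + ₹149,400 + ₹270,000 = ₹1,280,100
  Less exemption ₹76,000 → base ₹1,204,100
  ₹1,204,100 × 18% = ₹216,738

Excess of book-profits minimum tax over regular income tax: ₹216,738 − ₹59,575 = ₹157,163.

₹157,163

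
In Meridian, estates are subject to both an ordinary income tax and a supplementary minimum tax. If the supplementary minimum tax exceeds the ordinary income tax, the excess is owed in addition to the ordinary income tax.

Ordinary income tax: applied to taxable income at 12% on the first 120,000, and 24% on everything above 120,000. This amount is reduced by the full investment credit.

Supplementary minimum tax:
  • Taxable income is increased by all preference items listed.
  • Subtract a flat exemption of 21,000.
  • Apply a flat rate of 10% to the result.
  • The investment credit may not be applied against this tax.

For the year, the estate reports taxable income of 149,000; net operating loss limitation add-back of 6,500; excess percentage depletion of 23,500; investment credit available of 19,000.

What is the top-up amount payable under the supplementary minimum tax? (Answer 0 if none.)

Supplementary minimum tax:
  Adjusted income: 149,000 + 6,500 + 23,500 = 179,000
  Less exemption 21,000 → base 158,000
  158,000 × 10% = 15,800

Ordinary income tax:
  120,000 × 12% = 14,400
  29,000 × 24% = 6,960
  → 21,360
  Less investment credit 19,000 → 2,360

Excess of supplementary minimum tax over ordinary income tax: 15,800 − 2,360 = 13,440.

13,440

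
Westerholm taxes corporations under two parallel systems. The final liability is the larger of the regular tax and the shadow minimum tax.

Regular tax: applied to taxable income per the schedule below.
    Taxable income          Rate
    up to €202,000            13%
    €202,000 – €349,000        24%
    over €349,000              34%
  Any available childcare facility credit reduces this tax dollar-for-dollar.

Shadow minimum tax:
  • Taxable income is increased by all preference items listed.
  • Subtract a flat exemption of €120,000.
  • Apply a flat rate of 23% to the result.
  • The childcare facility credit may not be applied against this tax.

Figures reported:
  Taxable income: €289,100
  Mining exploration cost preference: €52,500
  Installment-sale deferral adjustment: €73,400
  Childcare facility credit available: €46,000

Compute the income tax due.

€67,850

Shadow minimum tax:
  Adjusted income: €289,100 + €52,500 + €73,400 = €415,000
  Less exemption €120,000 → base €295,000
  €295,000 × 23% = €67,850

Regular tax:
  €202,000 × 13% = €26,260
  €87,100 × 24% = €20,904
  → €47,164
  Less childcare facility credit €46,000 → €1,164

€67,850 > €1,164, so the shadow minimum tax is the binding amount.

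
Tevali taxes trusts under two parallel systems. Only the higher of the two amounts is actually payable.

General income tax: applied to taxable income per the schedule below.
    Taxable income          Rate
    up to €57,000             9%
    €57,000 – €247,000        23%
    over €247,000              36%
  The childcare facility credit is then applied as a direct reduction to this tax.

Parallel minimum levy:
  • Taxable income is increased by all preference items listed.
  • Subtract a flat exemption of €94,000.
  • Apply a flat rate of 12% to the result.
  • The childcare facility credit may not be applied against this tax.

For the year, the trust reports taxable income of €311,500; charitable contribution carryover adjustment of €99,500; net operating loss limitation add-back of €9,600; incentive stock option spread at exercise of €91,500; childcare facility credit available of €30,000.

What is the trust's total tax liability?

General income tax:
  €57,000 × 9% = €5,130
  €190,000 × 23% = €43,700
  €64,500 × 36% = €23,220
  → €72,050
  Less childcare facility credit €30,000 → €42,050

Parallel minimum levy:
  Adjusted income: €311,500 + €99,500 + €9,600 + €91,500 = €512,100
  Less exemption €94,000 → base €418,100
  €418,100 × 12% = €50,172

€50,172 > €42,050, so the parallel minimum levy is the binding amount.

€50,172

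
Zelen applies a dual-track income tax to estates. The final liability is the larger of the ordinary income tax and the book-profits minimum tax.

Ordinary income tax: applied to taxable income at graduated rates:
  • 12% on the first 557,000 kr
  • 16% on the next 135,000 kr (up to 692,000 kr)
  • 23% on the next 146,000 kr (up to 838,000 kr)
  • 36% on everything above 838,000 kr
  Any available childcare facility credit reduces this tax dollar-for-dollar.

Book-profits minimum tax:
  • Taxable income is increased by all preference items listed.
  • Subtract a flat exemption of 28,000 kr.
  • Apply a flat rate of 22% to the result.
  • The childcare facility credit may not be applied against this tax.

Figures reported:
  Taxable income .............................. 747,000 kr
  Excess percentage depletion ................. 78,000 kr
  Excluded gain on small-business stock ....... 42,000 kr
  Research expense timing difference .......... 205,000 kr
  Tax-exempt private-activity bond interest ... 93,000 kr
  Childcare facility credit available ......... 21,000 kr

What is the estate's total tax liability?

Ordinary income tax:
  557,000 kr × 12% = 66,840 kr
  135,000 kr × 16% = 21,600 kr
  55,000 kr × 23% = 12,650 kr
  → 101,090 kr
  Less childcare facility credit 21,000 kr → 80,090 kr

Book-profits minimum tax:
  Adjusted income: 747,000 kr + 78,000 kr + 42,000 kr + 205,000 kr + 93,000 kr = 1,165,000 kr
  Less exemption 28,000 kr → base 1,137,000 kr
  1,137,000 kr × 22% = 250,140 kr

250,140 kr > 80,090 kr, so the book-profits minimum tax is the binding amount.

250,140 kr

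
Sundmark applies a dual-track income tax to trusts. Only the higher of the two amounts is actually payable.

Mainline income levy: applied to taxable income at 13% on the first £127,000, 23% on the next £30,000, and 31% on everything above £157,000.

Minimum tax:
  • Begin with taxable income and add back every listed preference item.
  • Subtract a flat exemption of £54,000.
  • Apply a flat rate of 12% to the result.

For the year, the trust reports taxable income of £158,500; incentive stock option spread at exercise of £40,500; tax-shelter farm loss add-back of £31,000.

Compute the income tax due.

Mainline income levy:
  £127,000 × 13% = £16,510
  £30,000 × 23% = £6,900
  £1,500 × 31% = £465
  → £23,875

Minimum tax:
  Adjusted income: £158,500 + £40,500 + £31,000 = £230,000
  Less exemption £54,000 → base £176,000
  £176,000 × 12% = £21,120

£23,875 > £21,120, so the mainline income levy governs.

£23,875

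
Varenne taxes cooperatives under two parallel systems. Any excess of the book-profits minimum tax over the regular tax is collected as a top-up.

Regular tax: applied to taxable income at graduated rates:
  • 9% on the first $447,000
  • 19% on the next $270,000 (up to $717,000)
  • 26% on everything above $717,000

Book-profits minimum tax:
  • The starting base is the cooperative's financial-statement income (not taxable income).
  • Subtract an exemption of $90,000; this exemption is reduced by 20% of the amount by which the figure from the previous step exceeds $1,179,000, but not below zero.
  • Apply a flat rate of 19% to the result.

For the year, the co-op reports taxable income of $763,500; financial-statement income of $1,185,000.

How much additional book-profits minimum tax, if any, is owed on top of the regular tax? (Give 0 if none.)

$104,658

Regular tax:
  $447,000 × 9% = $40,230
  $270,000 × 19% = $51,300
  $46,500 × 26% = $12,090
  → $103,620

Book-profits minimum tax:
  Base (financial-statement income): $1,185,000
  Exemption: $90,000 − 20% × ($1,185,000 − $1,179,000) = $90,000 − $1,200 = $88,800
  Base: $1,185,000 − $88,800 = $1,096,200
  $1,096,200 × 19% = $208,278

Excess of book-profits minimum tax over regular tax: $208,278 − $103,620 = $104,658.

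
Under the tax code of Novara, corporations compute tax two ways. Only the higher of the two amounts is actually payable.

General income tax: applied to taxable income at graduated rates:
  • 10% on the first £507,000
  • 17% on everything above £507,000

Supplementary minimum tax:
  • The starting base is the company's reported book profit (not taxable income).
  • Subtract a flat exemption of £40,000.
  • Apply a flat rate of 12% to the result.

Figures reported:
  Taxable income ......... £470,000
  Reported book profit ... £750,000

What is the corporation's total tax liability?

£85,200

General income tax:
  £470,000 × 10% = £47,000

Supplementary minimum tax:
  Base (reported book profit): £750,000
  Less exemption £40,000 → base £710,000
  £710,000 × 12% = £85,200

£85,200 > £47,000, so the supplementary minimum tax is the binding amount.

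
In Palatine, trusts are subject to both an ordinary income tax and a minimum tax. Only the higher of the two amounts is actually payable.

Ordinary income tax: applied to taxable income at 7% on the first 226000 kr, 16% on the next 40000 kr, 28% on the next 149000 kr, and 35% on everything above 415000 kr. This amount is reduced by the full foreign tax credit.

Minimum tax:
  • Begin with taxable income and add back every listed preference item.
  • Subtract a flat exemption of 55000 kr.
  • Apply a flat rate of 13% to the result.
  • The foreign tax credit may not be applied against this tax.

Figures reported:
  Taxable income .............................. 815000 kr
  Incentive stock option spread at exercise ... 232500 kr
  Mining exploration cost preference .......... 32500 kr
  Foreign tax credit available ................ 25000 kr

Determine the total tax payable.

178940 kr

Ordinary income tax:
  226000 kr × 7% = 15820 kr
  40000 kr × 16% = 6400 kr
  149000 kr × 28% = 41720 kr
  400000 kr × 35% = 140000 kr
  → 203940 kr
  Less foreign tax credit 25000 kr → 178940 kr

Minimum tax:
  Adjusted income: 815000 kr + 232500 kr + 32500 kr = 1080000 kr
  Less exemption 55000 kr → base 1025000 kr
  1025000 kr × 13% = 133250 kr

178940 kr > 133250 kr, so the ordinary income tax governs.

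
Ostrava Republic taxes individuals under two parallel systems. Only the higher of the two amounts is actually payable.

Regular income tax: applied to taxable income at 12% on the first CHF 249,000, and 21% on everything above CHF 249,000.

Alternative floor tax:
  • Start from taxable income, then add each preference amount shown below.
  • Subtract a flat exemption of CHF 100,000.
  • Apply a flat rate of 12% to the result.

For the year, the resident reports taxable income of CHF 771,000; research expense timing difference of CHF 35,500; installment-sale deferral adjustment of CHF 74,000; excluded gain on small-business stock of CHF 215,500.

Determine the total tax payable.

CHF 139,500

Alternative floor tax:
  Adjusted income: CHF 771,000 + CHF 35,500 + CHF 74,000 + CHF 215,500 = CHF 1,096,000
  Less exemption CHF 100,000 → base CHF 996,000
  CHF 996,000 × 12% = CHF 119,520

Regular income tax:
  CHF 249,000 × 12% = CHF 29,880
  CHF 522,000 × 21% = CHF 109,620
  → CHF 139,500

CHF 139,500 > CHF 119,520, so the regular income tax governs.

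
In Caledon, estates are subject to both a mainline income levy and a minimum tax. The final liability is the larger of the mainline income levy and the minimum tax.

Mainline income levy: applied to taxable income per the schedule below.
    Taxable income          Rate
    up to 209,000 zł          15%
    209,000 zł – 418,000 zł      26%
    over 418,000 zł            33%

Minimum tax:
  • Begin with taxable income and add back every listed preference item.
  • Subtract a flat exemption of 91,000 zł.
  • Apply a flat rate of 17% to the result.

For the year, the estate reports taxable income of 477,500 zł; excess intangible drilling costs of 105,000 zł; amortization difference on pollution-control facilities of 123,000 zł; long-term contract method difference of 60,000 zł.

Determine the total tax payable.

Mainline income levy:
  209,000 zł × 15% = 31,350 zł
  209,000 zł × 26% = 54,340 zł
  59,500 zł × 33% = 19,635 zł
  → 105,325 zł

Minimum tax:
  Adjusted income: 477,500 zł + 105,000 zł + 123,000 zł + 60,000 zł = 765,500 zł
  Less exemption 91,000 zł → base 674,500 zł
  674,500 zł × 17% = 114,665 zł

114,665 zł > 105,325 zł, so the minimum tax is the binding amount.

114,665 zł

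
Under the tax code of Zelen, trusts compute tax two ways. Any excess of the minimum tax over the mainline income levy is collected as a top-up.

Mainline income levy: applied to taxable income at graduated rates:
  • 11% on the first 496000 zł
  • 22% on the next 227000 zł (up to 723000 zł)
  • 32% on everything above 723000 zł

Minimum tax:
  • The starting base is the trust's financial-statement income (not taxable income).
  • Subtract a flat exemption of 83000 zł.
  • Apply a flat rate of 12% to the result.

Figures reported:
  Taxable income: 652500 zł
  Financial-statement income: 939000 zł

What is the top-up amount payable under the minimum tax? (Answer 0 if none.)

Mainline income levy:
  496000 zł × 11% = 54560 zł
  156500 zł × 22% = 34430 zł
  → 88990 zł

Minimum tax:
  Base (financial-statement income): 939000 zł
  Less exemption 83000 zł → base 856000 zł
  856000 zł × 12% = 102720 zł

Excess of minimum tax over mainline income levy: 102720 zł − 88990 zł = 13730 zł.

13730 zł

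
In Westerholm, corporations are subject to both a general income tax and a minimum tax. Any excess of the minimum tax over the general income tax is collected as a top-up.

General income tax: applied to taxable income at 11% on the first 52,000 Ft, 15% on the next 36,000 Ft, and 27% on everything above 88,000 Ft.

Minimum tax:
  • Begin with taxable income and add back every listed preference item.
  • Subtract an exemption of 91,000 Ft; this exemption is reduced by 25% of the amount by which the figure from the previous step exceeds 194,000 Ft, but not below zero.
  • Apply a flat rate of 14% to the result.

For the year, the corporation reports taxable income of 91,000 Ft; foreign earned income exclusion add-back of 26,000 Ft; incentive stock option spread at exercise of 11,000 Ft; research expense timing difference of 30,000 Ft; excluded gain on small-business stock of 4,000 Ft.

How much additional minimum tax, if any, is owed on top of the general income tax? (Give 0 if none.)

General income tax:
  52,000 Ft × 11% = 5,720 Ft
  36,000 Ft × 15% = 5,400 Ft
  3,000 Ft × 27% = 810 Ft
  → 11,930 Ft

Minimum tax:
  Adjusted income: 91,000 Ft + 26,000 Ft + 11,000 Ft + 30,000 Ft + 4,000 Ft = 162,000 Ft
  Exemption: 162,000 Ft ≤ 194,000 Ft, so full 91,000 Ft applies
  Base: 162,000 Ft − 91,000 Ft = 71,000 Ft
  71,000 Ft × 14% = 9,940 Ft

9,940 Ft ≤ 11,930 Ft, so no add-on is due.

0 Ft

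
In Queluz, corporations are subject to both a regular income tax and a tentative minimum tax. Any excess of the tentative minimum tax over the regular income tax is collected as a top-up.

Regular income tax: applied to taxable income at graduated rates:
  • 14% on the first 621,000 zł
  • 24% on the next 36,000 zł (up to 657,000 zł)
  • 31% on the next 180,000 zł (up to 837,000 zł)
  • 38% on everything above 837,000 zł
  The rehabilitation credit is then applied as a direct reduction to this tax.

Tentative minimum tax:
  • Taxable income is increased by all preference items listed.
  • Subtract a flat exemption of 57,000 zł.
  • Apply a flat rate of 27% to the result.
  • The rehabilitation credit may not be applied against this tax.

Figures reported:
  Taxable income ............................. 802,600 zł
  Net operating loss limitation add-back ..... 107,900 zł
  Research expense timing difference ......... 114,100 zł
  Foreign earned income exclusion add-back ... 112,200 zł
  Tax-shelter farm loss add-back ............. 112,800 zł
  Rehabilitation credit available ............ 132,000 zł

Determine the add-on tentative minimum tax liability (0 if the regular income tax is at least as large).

313,286 zł

Regular income tax:
  621,000 zł × 14% = 86,940 zł
  36,000 zł × 24% = 8,640 zł
  145,600 zł × 31% = 45,136 zł
  → 140,716 zł
  Less rehabilitation credit 132,000 zł → 8,716 zł

Tentative minimum tax:
  Adjusted income: 802,600 zł + 107,900 zł + 114,100 zł + 112,200 zł + 112,800 zł = 1,249,600 zł
  Less exemption 57,000 zł → base 1,192,600 zł
  1,192,600 zł × 27% = 322,002 zł

Excess of tentative minimum tax over regular income tax: 322,002 zł − 8,716 zł = 313,286 zł.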